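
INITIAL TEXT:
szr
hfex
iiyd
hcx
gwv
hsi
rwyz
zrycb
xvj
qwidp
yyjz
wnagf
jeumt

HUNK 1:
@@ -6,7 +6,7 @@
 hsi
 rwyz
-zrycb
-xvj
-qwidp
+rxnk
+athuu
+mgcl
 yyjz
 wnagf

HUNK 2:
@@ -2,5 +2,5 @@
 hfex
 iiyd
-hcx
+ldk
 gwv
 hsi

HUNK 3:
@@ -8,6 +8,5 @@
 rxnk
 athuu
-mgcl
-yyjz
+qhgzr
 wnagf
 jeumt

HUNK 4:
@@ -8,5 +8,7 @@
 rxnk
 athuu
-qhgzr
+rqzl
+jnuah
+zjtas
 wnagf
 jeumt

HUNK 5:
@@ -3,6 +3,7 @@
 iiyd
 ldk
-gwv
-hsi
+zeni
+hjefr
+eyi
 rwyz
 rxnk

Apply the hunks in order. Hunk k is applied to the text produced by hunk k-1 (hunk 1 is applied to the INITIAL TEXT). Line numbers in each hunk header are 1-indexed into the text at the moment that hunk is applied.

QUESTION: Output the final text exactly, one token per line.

Answer: szr
hfex
iiyd
ldk
zeni
hjefr
eyi
rwyz
rxnk
athuu
rqzl
jnuah
zjtas
wnagf
jeumt

Derivation:
Hunk 1: at line 6 remove [zrycb,xvj,qwidp] add [rxnk,athuu,mgcl] -> 13 lines: szr hfex iiyd hcx gwv hsi rwyz rxnk athuu mgcl yyjz wnagf jeumt
Hunk 2: at line 2 remove [hcx] add [ldk] -> 13 lines: szr hfex iiyd ldk gwv hsi rwyz rxnk athuu mgcl yyjz wnagf jeumt
Hunk 3: at line 8 remove [mgcl,yyjz] add [qhgzr] -> 12 lines: szr hfex iiyd ldk gwv hsi rwyz rxnk athuu qhgzr wnagf jeumt
Hunk 4: at line 8 remove [qhgzr] add [rqzl,jnuah,zjtas] -> 14 lines: szr hfex iiyd ldk gwv hsi rwyz rxnk athuu rqzl jnuah zjtas wnagf jeumt
Hunk 5: at line 3 remove [gwv,hsi] add [zeni,hjefr,eyi] -> 15 lines: szr hfex iiyd ldk zeni hjefr eyi rwyz rxnk athuu rqzl jnuah zjtas wnagf jeumt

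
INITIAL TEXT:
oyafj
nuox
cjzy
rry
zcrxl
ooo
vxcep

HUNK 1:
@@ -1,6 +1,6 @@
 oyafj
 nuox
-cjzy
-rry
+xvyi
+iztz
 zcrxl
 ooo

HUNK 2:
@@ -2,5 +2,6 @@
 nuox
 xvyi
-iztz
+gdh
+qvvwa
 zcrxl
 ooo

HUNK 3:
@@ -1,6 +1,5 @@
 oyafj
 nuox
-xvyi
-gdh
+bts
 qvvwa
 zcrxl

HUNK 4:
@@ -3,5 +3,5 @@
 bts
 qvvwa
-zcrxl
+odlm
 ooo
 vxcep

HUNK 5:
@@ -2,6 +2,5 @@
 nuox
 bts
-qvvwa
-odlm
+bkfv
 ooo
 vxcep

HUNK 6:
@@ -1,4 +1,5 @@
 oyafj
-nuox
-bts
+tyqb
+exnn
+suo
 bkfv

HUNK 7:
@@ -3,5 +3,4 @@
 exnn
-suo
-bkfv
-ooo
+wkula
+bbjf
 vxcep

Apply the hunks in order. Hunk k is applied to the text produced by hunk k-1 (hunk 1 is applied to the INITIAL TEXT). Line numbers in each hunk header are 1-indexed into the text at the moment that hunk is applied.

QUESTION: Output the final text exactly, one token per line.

Hunk 1: at line 1 remove [cjzy,rry] add [xvyi,iztz] -> 7 lines: oyafj nuox xvyi iztz zcrxl ooo vxcep
Hunk 2: at line 2 remove [iztz] add [gdh,qvvwa] -> 8 lines: oyafj nuox xvyi gdh qvvwa zcrxl ooo vxcep
Hunk 3: at line 1 remove [xvyi,gdh] add [bts] -> 7 lines: oyafj nuox bts qvvwa zcrxl ooo vxcep
Hunk 4: at line 3 remove [zcrxl] add [odlm] -> 7 lines: oyafj nuox bts qvvwa odlm ooo vxcep
Hunk 5: at line 2 remove [qvvwa,odlm] add [bkfv] -> 6 lines: oyafj nuox bts bkfv ooo vxcep
Hunk 6: at line 1 remove [nuox,bts] add [tyqb,exnn,suo] -> 7 lines: oyafj tyqb exnn suo bkfv ooo vxcep
Hunk 7: at line 3 remove [suo,bkfv,ooo] add [wkula,bbjf] -> 6 lines: oyafj tyqb exnn wkula bbjf vxcep

Answer: oyafj
tyqb
exnn
wkula
bbjf
vxcep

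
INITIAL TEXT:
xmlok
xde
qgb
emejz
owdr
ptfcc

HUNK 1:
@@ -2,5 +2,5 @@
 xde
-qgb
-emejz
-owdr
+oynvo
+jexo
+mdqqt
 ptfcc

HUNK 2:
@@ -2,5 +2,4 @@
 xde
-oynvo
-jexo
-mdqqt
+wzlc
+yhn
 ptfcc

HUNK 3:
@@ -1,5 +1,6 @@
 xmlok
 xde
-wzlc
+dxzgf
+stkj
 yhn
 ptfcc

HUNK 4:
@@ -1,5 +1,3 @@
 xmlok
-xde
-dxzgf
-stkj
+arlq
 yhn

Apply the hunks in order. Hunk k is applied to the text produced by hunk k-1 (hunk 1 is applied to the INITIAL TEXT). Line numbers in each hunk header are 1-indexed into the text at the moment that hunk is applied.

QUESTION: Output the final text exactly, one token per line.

Hunk 1: at line 2 remove [qgb,emejz,owdr] add [oynvo,jexo,mdqqt] -> 6 lines: xmlok xde oynvo jexo mdqqt ptfcc
Hunk 2: at line 2 remove [oynvo,jexo,mdqqt] add [wzlc,yhn] -> 5 lines: xmlok xde wzlc yhn ptfcc
Hunk 3: at line 1 remove [wzlc] add [dxzgf,stkj] -> 6 lines: xmlok xde dxzgf stkj yhn ptfcc
Hunk 4: at line 1 remove [xde,dxzgf,stkj] add [arlq] -> 4 lines: xmlok arlq yhn ptfcc

Answer: xmlok
arlq
yhn
ptfcc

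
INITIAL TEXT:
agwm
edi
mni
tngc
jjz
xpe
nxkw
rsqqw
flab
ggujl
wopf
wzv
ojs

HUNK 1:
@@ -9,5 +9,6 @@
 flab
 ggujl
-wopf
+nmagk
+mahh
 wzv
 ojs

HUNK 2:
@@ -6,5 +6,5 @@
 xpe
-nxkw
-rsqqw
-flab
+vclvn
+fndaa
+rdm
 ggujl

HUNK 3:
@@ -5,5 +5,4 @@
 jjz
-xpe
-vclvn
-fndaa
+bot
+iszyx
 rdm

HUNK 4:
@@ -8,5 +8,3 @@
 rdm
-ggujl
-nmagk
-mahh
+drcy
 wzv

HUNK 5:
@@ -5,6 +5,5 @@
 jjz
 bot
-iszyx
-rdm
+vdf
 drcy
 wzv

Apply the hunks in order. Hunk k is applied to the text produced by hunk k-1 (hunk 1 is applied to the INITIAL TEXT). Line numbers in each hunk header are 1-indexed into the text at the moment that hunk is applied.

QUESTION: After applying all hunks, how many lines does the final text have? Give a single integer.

Hunk 1: at line 9 remove [wopf] add [nmagk,mahh] -> 14 lines: agwm edi mni tngc jjz xpe nxkw rsqqw flab ggujl nmagk mahh wzv ojs
Hunk 2: at line 6 remove [nxkw,rsqqw,flab] add [vclvn,fndaa,rdm] -> 14 lines: agwm edi mni tngc jjz xpe vclvn fndaa rdm ggujl nmagk mahh wzv ojs
Hunk 3: at line 5 remove [xpe,vclvn,fndaa] add [bot,iszyx] -> 13 lines: agwm edi mni tngc jjz bot iszyx rdm ggujl nmagk mahh wzv ojs
Hunk 4: at line 8 remove [ggujl,nmagk,mahh] add [drcy] -> 11 lines: agwm edi mni tngc jjz bot iszyx rdm drcy wzv ojs
Hunk 5: at line 5 remove [iszyx,rdm] add [vdf] -> 10 lines: agwm edi mni tngc jjz bot vdf drcy wzv ojs
Final line count: 10

Answer: 10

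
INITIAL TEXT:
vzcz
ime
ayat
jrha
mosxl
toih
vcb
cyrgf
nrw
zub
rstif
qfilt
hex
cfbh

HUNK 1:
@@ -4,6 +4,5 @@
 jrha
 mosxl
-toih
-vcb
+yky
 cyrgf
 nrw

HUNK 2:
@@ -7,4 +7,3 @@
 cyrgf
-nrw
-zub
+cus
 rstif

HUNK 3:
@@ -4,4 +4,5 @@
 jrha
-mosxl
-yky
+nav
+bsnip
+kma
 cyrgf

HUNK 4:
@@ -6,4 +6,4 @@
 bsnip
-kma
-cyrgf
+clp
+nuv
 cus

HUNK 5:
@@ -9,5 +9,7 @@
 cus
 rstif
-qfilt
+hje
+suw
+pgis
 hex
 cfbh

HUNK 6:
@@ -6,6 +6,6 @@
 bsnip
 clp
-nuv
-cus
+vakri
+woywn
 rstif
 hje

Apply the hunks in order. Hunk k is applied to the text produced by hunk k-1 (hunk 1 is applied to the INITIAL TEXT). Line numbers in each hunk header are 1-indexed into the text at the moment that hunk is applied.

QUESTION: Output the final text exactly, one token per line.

Answer: vzcz
ime
ayat
jrha
nav
bsnip
clp
vakri
woywn
rstif
hje
suw
pgis
hex
cfbh

Derivation:
Hunk 1: at line 4 remove [toih,vcb] add [yky] -> 13 lines: vzcz ime ayat jrha mosxl yky cyrgf nrw zub rstif qfilt hex cfbh
Hunk 2: at line 7 remove [nrw,zub] add [cus] -> 12 lines: vzcz ime ayat jrha mosxl yky cyrgf cus rstif qfilt hex cfbh
Hunk 3: at line 4 remove [mosxl,yky] add [nav,bsnip,kma] -> 13 lines: vzcz ime ayat jrha nav bsnip kma cyrgf cus rstif qfilt hex cfbh
Hunk 4: at line 6 remove [kma,cyrgf] add [clp,nuv] -> 13 lines: vzcz ime ayat jrha nav bsnip clp nuv cus rstif qfilt hex cfbh
Hunk 5: at line 9 remove [qfilt] add [hje,suw,pgis] -> 15 lines: vzcz ime ayat jrha nav bsnip clp nuv cus rstif hje suw pgis hex cfbh
Hunk 6: at line 6 remove [nuv,cus] add [vakri,woywn] -> 15 lines: vzcz ime ayat jrha nav bsnip clp vakri woywn rstif hje suw pgis hex cfbh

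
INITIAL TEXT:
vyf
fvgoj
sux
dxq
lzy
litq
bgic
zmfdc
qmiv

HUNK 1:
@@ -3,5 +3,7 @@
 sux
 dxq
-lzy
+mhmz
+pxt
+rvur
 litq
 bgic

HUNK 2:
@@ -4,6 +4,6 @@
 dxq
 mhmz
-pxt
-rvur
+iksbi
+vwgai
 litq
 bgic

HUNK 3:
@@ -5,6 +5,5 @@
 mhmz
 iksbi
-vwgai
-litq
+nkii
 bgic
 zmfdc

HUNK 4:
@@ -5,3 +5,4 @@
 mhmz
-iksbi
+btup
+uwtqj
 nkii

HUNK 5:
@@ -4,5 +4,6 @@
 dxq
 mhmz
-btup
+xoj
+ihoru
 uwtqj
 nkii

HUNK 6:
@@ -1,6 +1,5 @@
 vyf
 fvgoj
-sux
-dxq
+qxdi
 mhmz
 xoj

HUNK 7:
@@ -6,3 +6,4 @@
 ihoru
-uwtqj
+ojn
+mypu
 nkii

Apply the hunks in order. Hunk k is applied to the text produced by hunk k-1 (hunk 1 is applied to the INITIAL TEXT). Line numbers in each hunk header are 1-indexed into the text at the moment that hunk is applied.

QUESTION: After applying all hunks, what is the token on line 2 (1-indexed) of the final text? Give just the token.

Answer: fvgoj

Derivation:
Hunk 1: at line 3 remove [lzy] add [mhmz,pxt,rvur] -> 11 lines: vyf fvgoj sux dxq mhmz pxt rvur litq bgic zmfdc qmiv
Hunk 2: at line 4 remove [pxt,rvur] add [iksbi,vwgai] -> 11 lines: vyf fvgoj sux dxq mhmz iksbi vwgai litq bgic zmfdc qmiv
Hunk 3: at line 5 remove [vwgai,litq] add [nkii] -> 10 lines: vyf fvgoj sux dxq mhmz iksbi nkii bgic zmfdc qmiv
Hunk 4: at line 5 remove [iksbi] add [btup,uwtqj] -> 11 lines: vyf fvgoj sux dxq mhmz btup uwtqj nkii bgic zmfdc qmiv
Hunk 5: at line 4 remove [btup] add [xoj,ihoru] -> 12 lines: vyf fvgoj sux dxq mhmz xoj ihoru uwtqj nkii bgic zmfdc qmiv
Hunk 6: at line 1 remove [sux,dxq] add [qxdi] -> 11 lines: vyf fvgoj qxdi mhmz xoj ihoru uwtqj nkii bgic zmfdc qmiv
Hunk 7: at line 6 remove [uwtqj] add [ojn,mypu] -> 12 lines: vyf fvgoj qxdi mhmz xoj ihoru ojn mypu nkii bgic zmfdc qmiv
Final line 2: fvgoj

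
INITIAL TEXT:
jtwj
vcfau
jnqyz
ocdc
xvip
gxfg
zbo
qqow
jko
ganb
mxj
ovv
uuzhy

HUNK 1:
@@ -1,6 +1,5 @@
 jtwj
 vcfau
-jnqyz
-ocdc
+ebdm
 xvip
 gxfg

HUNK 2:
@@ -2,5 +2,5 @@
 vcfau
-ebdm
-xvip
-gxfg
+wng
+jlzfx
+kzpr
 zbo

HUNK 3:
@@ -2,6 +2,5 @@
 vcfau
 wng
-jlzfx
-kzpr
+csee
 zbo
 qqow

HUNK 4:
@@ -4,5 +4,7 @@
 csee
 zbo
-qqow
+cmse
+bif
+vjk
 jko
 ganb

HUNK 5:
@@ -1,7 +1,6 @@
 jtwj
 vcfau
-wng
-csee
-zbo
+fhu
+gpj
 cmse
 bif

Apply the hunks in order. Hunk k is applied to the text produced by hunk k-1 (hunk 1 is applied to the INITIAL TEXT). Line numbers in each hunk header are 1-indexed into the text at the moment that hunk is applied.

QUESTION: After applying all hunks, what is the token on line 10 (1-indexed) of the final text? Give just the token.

Answer: mxj

Derivation:
Hunk 1: at line 1 remove [jnqyz,ocdc] add [ebdm] -> 12 lines: jtwj vcfau ebdm xvip gxfg zbo qqow jko ganb mxj ovv uuzhy
Hunk 2: at line 2 remove [ebdm,xvip,gxfg] add [wng,jlzfx,kzpr] -> 12 lines: jtwj vcfau wng jlzfx kzpr zbo qqow jko ganb mxj ovv uuzhy
Hunk 3: at line 2 remove [jlzfx,kzpr] add [csee] -> 11 lines: jtwj vcfau wng csee zbo qqow jko ganb mxj ovv uuzhy
Hunk 4: at line 4 remove [qqow] add [cmse,bif,vjk] -> 13 lines: jtwj vcfau wng csee zbo cmse bif vjk jko ganb mxj ovv uuzhy
Hunk 5: at line 1 remove [wng,csee,zbo] add [fhu,gpj] -> 12 lines: jtwj vcfau fhu gpj cmse bif vjk jko ganb mxj ovv uuzhy
Final line 10: mxj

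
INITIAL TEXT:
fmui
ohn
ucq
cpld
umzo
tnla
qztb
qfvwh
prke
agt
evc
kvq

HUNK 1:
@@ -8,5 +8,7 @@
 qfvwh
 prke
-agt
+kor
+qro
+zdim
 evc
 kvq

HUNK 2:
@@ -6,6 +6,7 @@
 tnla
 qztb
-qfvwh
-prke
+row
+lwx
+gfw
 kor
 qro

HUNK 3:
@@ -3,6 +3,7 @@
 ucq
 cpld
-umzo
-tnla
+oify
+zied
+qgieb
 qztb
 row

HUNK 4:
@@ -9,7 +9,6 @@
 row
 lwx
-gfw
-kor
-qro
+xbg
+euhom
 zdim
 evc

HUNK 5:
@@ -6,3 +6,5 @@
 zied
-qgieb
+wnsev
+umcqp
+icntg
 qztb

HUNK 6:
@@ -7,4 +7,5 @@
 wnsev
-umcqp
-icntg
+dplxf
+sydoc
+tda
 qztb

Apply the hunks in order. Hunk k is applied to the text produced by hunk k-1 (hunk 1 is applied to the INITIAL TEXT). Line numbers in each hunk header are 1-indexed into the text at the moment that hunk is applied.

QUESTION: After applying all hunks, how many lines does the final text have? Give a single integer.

Answer: 18

Derivation:
Hunk 1: at line 8 remove [agt] add [kor,qro,zdim] -> 14 lines: fmui ohn ucq cpld umzo tnla qztb qfvwh prke kor qro zdim evc kvq
Hunk 2: at line 6 remove [qfvwh,prke] add [row,lwx,gfw] -> 15 lines: fmui ohn ucq cpld umzo tnla qztb row lwx gfw kor qro zdim evc kvq
Hunk 3: at line 3 remove [umzo,tnla] add [oify,zied,qgieb] -> 16 lines: fmui ohn ucq cpld oify zied qgieb qztb row lwx gfw kor qro zdim evc kvq
Hunk 4: at line 9 remove [gfw,kor,qro] add [xbg,euhom] -> 15 lines: fmui ohn ucq cpld oify zied qgieb qztb row lwx xbg euhom zdim evc kvq
Hunk 5: at line 6 remove [qgieb] add [wnsev,umcqp,icntg] -> 17 lines: fmui ohn ucq cpld oify zied wnsev umcqp icntg qztb row lwx xbg euhom zdim evc kvq
Hunk 6: at line 7 remove [umcqp,icntg] add [dplxf,sydoc,tda] -> 18 lines: fmui ohn ucq cpld oify zied wnsev dplxf sydoc tda qztb row lwx xbg euhom zdim evc kvq
Final line count: 18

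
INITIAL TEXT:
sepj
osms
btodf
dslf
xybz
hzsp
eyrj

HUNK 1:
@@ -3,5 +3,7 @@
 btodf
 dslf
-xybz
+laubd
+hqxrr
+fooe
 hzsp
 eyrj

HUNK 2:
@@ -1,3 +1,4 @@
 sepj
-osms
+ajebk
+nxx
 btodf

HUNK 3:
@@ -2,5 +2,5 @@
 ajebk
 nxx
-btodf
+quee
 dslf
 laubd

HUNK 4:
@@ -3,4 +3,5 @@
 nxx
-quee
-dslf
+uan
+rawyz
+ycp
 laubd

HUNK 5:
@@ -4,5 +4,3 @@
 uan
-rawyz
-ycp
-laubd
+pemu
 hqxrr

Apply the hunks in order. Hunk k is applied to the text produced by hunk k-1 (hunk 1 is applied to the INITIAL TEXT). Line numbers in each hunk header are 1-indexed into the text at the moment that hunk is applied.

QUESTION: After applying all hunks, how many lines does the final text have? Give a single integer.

Hunk 1: at line 3 remove [xybz] add [laubd,hqxrr,fooe] -> 9 lines: sepj osms btodf dslf laubd hqxrr fooe hzsp eyrj
Hunk 2: at line 1 remove [osms] add [ajebk,nxx] -> 10 lines: sepj ajebk nxx btodf dslf laubd hqxrr fooe hzsp eyrj
Hunk 3: at line 2 remove [btodf] add [quee] -> 10 lines: sepj ajebk nxx quee dslf laubd hqxrr fooe hzsp eyrj
Hunk 4: at line 3 remove [quee,dslf] add [uan,rawyz,ycp] -> 11 lines: sepj ajebk nxx uan rawyz ycp laubd hqxrr fooe hzsp eyrj
Hunk 5: at line 4 remove [rawyz,ycp,laubd] add [pemu] -> 9 lines: sepj ajebk nxx uan pemu hqxrr fooe hzsp eyrj
Final line count: 9

Answer: 9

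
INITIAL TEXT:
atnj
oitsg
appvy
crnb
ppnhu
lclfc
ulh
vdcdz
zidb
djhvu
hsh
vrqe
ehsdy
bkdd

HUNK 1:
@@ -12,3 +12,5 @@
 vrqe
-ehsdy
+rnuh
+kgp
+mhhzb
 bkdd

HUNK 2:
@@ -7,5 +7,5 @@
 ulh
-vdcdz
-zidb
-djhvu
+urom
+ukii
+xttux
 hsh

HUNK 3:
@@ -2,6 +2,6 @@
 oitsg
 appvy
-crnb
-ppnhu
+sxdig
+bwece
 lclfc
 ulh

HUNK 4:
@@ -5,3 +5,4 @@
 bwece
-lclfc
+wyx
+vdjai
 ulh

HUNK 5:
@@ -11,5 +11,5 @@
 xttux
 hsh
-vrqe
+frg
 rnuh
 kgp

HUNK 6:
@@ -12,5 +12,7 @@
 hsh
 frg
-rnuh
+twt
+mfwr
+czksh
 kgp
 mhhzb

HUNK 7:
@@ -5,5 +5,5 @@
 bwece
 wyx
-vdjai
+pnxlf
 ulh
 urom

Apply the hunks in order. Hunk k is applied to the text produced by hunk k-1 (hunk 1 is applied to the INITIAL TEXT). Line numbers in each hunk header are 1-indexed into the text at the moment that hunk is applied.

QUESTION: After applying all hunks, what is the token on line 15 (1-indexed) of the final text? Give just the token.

Hunk 1: at line 12 remove [ehsdy] add [rnuh,kgp,mhhzb] -> 16 lines: atnj oitsg appvy crnb ppnhu lclfc ulh vdcdz zidb djhvu hsh vrqe rnuh kgp mhhzb bkdd
Hunk 2: at line 7 remove [vdcdz,zidb,djhvu] add [urom,ukii,xttux] -> 16 lines: atnj oitsg appvy crnb ppnhu lclfc ulh urom ukii xttux hsh vrqe rnuh kgp mhhzb bkdd
Hunk 3: at line 2 remove [crnb,ppnhu] add [sxdig,bwece] -> 16 lines: atnj oitsg appvy sxdig bwece lclfc ulh urom ukii xttux hsh vrqe rnuh kgp mhhzb bkdd
Hunk 4: at line 5 remove [lclfc] add [wyx,vdjai] -> 17 lines: atnj oitsg appvy sxdig bwece wyx vdjai ulh urom ukii xttux hsh vrqe rnuh kgp mhhzb bkdd
Hunk 5: at line 11 remove [vrqe] add [frg] -> 17 lines: atnj oitsg appvy sxdig bwece wyx vdjai ulh urom ukii xttux hsh frg rnuh kgp mhhzb bkdd
Hunk 6: at line 12 remove [rnuh] add [twt,mfwr,czksh] -> 19 lines: atnj oitsg appvy sxdig bwece wyx vdjai ulh urom ukii xttux hsh frg twt mfwr czksh kgp mhhzb bkdd
Hunk 7: at line 5 remove [vdjai] add [pnxlf] -> 19 lines: atnj oitsg appvy sxdig bwece wyx pnxlf ulh urom ukii xttux hsh frg twt mfwr czksh kgp mhhzb bkdd
Final line 15: mfwr

Answer: mfwr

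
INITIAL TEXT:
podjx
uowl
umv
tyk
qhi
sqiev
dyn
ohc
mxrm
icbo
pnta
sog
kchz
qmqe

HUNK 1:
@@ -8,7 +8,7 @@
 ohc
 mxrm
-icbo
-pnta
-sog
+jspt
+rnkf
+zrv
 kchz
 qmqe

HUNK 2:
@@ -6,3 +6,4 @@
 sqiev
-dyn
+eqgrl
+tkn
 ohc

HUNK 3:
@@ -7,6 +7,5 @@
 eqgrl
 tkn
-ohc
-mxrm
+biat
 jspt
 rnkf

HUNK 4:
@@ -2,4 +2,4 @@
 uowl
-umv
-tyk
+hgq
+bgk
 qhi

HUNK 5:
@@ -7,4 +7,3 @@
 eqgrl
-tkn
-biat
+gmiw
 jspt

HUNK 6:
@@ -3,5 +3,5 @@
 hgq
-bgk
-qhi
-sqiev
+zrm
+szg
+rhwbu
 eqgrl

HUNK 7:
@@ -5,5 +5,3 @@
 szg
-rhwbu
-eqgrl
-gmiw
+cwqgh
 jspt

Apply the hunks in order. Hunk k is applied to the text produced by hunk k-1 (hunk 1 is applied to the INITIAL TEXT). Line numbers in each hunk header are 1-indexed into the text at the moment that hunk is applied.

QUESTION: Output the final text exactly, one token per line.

Answer: podjx
uowl
hgq
zrm
szg
cwqgh
jspt
rnkf
zrv
kchz
qmqe

Derivation:
Hunk 1: at line 8 remove [icbo,pnta,sog] add [jspt,rnkf,zrv] -> 14 lines: podjx uowl umv tyk qhi sqiev dyn ohc mxrm jspt rnkf zrv kchz qmqe
Hunk 2: at line 6 remove [dyn] add [eqgrl,tkn] -> 15 lines: podjx uowl umv tyk qhi sqiev eqgrl tkn ohc mxrm jspt rnkf zrv kchz qmqe
Hunk 3: at line 7 remove [ohc,mxrm] add [biat] -> 14 lines: podjx uowl umv tyk qhi sqiev eqgrl tkn biat jspt rnkf zrv kchz qmqe
Hunk 4: at line 2 remove [umv,tyk] add [hgq,bgk] -> 14 lines: podjx uowl hgq bgk qhi sqiev eqgrl tkn biat jspt rnkf zrv kchz qmqe
Hunk 5: at line 7 remove [tkn,biat] add [gmiw] -> 13 lines: podjx uowl hgq bgk qhi sqiev eqgrl gmiw jspt rnkf zrv kchz qmqe
Hunk 6: at line 3 remove [bgk,qhi,sqiev] add [zrm,szg,rhwbu] -> 13 lines: podjx uowl hgq zrm szg rhwbu eqgrl gmiw jspt rnkf zrv kchz qmqe
Hunk 7: at line 5 remove [rhwbu,eqgrl,gmiw] add [cwqgh] -> 11 lines: podjx uowl hgq zrm szg cwqgh jspt rnkf zrv kchz qmqe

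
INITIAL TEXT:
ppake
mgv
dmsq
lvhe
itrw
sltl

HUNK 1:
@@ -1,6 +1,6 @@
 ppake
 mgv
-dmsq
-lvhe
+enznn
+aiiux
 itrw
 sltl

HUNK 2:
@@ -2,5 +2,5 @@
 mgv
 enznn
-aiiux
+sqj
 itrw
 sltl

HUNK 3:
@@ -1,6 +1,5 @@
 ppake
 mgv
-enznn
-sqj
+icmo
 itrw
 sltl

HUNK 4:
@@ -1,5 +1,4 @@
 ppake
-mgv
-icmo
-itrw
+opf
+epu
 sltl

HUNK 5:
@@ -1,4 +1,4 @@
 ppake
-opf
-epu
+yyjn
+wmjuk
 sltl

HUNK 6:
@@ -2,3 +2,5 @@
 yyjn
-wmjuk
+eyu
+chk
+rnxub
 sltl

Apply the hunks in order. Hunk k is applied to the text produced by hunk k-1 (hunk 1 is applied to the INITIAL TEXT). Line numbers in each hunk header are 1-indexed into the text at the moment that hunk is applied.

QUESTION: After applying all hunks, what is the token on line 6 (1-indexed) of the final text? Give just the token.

Hunk 1: at line 1 remove [dmsq,lvhe] add [enznn,aiiux] -> 6 lines: ppake mgv enznn aiiux itrw sltl
Hunk 2: at line 2 remove [aiiux] add [sqj] -> 6 lines: ppake mgv enznn sqj itrw sltl
Hunk 3: at line 1 remove [enznn,sqj] add [icmo] -> 5 lines: ppake mgv icmo itrw sltl
Hunk 4: at line 1 remove [mgv,icmo,itrw] add [opf,epu] -> 4 lines: ppake opf epu sltl
Hunk 5: at line 1 remove [opf,epu] add [yyjn,wmjuk] -> 4 lines: ppake yyjn wmjuk sltl
Hunk 6: at line 2 remove [wmjuk] add [eyu,chk,rnxub] -> 6 lines: ppake yyjn eyu chk rnxub sltl
Final line 6: sltl

Answer: sltl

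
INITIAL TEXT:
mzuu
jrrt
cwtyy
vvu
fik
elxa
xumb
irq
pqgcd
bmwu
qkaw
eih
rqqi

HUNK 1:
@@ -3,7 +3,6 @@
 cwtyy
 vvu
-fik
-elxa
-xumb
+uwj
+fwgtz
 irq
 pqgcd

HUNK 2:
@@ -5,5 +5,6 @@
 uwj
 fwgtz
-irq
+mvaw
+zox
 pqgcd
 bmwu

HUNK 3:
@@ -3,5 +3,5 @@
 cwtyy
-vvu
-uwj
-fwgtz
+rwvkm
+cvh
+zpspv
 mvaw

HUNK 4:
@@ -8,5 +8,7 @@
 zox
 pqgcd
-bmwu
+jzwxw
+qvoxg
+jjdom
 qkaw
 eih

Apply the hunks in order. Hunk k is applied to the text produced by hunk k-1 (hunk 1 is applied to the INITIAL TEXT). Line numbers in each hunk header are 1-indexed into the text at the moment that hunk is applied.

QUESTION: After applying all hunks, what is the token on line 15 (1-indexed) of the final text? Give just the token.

Answer: rqqi

Derivation:
Hunk 1: at line 3 remove [fik,elxa,xumb] add [uwj,fwgtz] -> 12 lines: mzuu jrrt cwtyy vvu uwj fwgtz irq pqgcd bmwu qkaw eih rqqi
Hunk 2: at line 5 remove [irq] add [mvaw,zox] -> 13 lines: mzuu jrrt cwtyy vvu uwj fwgtz mvaw zox pqgcd bmwu qkaw eih rqqi
Hunk 3: at line 3 remove [vvu,uwj,fwgtz] add [rwvkm,cvh,zpspv] -> 13 lines: mzuu jrrt cwtyy rwvkm cvh zpspv mvaw zox pqgcd bmwu qkaw eih rqqi
Hunk 4: at line 8 remove [bmwu] add [jzwxw,qvoxg,jjdom] -> 15 lines: mzuu jrrt cwtyy rwvkm cvh zpspv mvaw zox pqgcd jzwxw qvoxg jjdom qkaw eih rqqi
Final line 15: rqqi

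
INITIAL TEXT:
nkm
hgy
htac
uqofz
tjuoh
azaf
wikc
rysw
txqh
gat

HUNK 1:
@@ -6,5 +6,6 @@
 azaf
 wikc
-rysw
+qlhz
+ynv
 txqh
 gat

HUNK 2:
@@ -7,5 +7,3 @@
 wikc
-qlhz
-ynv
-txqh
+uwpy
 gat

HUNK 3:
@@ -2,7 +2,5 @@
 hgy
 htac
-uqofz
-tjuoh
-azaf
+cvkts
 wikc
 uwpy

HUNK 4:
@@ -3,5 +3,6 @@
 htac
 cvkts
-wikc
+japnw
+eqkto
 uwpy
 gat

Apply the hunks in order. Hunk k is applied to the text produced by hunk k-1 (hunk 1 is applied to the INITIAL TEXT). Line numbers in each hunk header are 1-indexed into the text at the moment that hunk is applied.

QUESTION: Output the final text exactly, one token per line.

Answer: nkm
hgy
htac
cvkts
japnw
eqkto
uwpy
gat

Derivation:
Hunk 1: at line 6 remove [rysw] add [qlhz,ynv] -> 11 lines: nkm hgy htac uqofz tjuoh azaf wikc qlhz ynv txqh gat
Hunk 2: at line 7 remove [qlhz,ynv,txqh] add [uwpy] -> 9 lines: nkm hgy htac uqofz tjuoh azaf wikc uwpy gat
Hunk 3: at line 2 remove [uqofz,tjuoh,azaf] add [cvkts] -> 7 lines: nkm hgy htac cvkts wikc uwpy gat
Hunk 4: at line 3 remove [wikc] add [japnw,eqkto] -> 8 lines: nkm hgy htac cvkts japnw eqkto uwpy gat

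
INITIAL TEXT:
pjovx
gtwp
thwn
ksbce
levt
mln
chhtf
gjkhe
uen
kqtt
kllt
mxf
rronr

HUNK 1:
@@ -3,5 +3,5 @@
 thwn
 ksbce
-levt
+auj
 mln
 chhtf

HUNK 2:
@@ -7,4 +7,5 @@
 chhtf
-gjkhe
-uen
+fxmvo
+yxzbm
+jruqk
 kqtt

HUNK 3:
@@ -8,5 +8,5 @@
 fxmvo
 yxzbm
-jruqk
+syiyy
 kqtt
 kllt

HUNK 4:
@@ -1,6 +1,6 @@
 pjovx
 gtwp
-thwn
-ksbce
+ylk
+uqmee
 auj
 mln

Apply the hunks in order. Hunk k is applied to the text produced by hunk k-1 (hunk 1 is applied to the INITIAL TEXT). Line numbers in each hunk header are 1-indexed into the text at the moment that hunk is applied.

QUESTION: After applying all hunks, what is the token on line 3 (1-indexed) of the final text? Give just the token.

Hunk 1: at line 3 remove [levt] add [auj] -> 13 lines: pjovx gtwp thwn ksbce auj mln chhtf gjkhe uen kqtt kllt mxf rronr
Hunk 2: at line 7 remove [gjkhe,uen] add [fxmvo,yxzbm,jruqk] -> 14 lines: pjovx gtwp thwn ksbce auj mln chhtf fxmvo yxzbm jruqk kqtt kllt mxf rronr
Hunk 3: at line 8 remove [jruqk] add [syiyy] -> 14 lines: pjovx gtwp thwn ksbce auj mln chhtf fxmvo yxzbm syiyy kqtt kllt mxf rronr
Hunk 4: at line 1 remove [thwn,ksbce] add [ylk,uqmee] -> 14 lines: pjovx gtwp ylk uqmee auj mln chhtf fxmvo yxzbm syiyy kqtt kllt mxf rronr
Final line 3: ylk

Answer: ylk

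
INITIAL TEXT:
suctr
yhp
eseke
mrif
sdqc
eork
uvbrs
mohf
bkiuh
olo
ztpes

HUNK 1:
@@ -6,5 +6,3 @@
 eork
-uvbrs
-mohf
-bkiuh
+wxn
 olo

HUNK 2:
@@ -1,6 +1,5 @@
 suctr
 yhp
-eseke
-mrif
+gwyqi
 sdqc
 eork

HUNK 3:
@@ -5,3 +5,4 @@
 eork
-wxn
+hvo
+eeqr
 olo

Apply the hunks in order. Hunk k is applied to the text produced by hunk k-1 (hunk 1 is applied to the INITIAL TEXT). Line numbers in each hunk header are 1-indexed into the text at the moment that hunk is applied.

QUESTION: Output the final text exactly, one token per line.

Answer: suctr
yhp
gwyqi
sdqc
eork
hvo
eeqr
olo
ztpes

Derivation:
Hunk 1: at line 6 remove [uvbrs,mohf,bkiuh] add [wxn] -> 9 lines: suctr yhp eseke mrif sdqc eork wxn olo ztpes
Hunk 2: at line 1 remove [eseke,mrif] add [gwyqi] -> 8 lines: suctr yhp gwyqi sdqc eork wxn olo ztpes
Hunk 3: at line 5 remove [wxn] add [hvo,eeqr] -> 9 lines: suctr yhp gwyqi sdqc eork hvo eeqr olo ztpes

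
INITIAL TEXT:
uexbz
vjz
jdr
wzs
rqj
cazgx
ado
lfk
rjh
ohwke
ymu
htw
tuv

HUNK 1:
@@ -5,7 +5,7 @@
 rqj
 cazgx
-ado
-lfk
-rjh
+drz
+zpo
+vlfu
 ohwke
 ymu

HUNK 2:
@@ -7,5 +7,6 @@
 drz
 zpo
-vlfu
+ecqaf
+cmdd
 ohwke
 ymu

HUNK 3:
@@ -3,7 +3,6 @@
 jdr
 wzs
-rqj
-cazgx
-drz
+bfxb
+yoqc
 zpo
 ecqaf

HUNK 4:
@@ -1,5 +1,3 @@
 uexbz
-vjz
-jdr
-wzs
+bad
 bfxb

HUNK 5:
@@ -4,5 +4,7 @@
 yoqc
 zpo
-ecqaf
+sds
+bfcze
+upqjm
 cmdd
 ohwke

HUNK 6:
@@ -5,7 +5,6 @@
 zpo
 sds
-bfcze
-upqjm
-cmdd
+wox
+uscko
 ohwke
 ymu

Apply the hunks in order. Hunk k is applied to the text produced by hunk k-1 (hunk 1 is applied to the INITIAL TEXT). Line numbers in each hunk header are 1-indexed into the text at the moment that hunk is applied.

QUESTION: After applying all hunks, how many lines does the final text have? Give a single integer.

Answer: 12

Derivation:
Hunk 1: at line 5 remove [ado,lfk,rjh] add [drz,zpo,vlfu] -> 13 lines: uexbz vjz jdr wzs rqj cazgx drz zpo vlfu ohwke ymu htw tuv
Hunk 2: at line 7 remove [vlfu] add [ecqaf,cmdd] -> 14 lines: uexbz vjz jdr wzs rqj cazgx drz zpo ecqaf cmdd ohwke ymu htw tuv
Hunk 3: at line 3 remove [rqj,cazgx,drz] add [bfxb,yoqc] -> 13 lines: uexbz vjz jdr wzs bfxb yoqc zpo ecqaf cmdd ohwke ymu htw tuv
Hunk 4: at line 1 remove [vjz,jdr,wzs] add [bad] -> 11 lines: uexbz bad bfxb yoqc zpo ecqaf cmdd ohwke ymu htw tuv
Hunk 5: at line 4 remove [ecqaf] add [sds,bfcze,upqjm] -> 13 lines: uexbz bad bfxb yoqc zpo sds bfcze upqjm cmdd ohwke ymu htw tuv
Hunk 6: at line 5 remove [bfcze,upqjm,cmdd] add [wox,uscko] -> 12 lines: uexbz bad bfxb yoqc zpo sds wox uscko ohwke ymu htw tuv
Final line count: 12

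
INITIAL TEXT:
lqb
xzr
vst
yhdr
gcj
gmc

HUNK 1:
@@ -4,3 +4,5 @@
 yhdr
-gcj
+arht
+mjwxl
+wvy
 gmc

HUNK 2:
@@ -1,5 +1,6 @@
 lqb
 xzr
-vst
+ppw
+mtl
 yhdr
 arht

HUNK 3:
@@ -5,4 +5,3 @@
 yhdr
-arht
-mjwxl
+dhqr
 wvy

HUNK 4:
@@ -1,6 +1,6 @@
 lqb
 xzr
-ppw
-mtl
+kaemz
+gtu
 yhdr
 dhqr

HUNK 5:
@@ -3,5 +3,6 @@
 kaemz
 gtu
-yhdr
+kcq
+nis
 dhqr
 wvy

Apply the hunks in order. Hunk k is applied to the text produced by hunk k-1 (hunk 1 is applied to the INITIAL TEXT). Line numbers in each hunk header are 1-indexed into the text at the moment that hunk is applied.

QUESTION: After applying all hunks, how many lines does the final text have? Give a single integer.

Answer: 9

Derivation:
Hunk 1: at line 4 remove [gcj] add [arht,mjwxl,wvy] -> 8 lines: lqb xzr vst yhdr arht mjwxl wvy gmc
Hunk 2: at line 1 remove [vst] add [ppw,mtl] -> 9 lines: lqb xzr ppw mtl yhdr arht mjwxl wvy gmc
Hunk 3: at line 5 remove [arht,mjwxl] add [dhqr] -> 8 lines: lqb xzr ppw mtl yhdr dhqr wvy gmc
Hunk 4: at line 1 remove [ppw,mtl] add [kaemz,gtu] -> 8 lines: lqb xzr kaemz gtu yhdr dhqr wvy gmc
Hunk 5: at line 3 remove [yhdr] add [kcq,nis] -> 9 lines: lqb xzr kaemz gtu kcq nis dhqr wvy gmc
Final line count: 9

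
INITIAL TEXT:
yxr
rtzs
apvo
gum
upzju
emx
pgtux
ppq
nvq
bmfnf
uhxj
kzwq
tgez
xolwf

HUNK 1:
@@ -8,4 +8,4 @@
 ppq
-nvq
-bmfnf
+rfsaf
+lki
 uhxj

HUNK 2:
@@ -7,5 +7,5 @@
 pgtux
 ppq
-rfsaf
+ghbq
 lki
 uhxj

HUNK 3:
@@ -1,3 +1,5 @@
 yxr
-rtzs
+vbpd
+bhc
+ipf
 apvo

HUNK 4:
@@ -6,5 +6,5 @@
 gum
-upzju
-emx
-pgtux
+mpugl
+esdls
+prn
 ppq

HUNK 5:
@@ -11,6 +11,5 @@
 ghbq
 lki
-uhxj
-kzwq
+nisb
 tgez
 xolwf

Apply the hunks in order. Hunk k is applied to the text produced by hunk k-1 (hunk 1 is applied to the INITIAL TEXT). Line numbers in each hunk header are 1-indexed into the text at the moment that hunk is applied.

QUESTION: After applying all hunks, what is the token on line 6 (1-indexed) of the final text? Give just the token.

Answer: gum

Derivation:
Hunk 1: at line 8 remove [nvq,bmfnf] add [rfsaf,lki] -> 14 lines: yxr rtzs apvo gum upzju emx pgtux ppq rfsaf lki uhxj kzwq tgez xolwf
Hunk 2: at line 7 remove [rfsaf] add [ghbq] -> 14 lines: yxr rtzs apvo gum upzju emx pgtux ppq ghbq lki uhxj kzwq tgez xolwf
Hunk 3: at line 1 remove [rtzs] add [vbpd,bhc,ipf] -> 16 lines: yxr vbpd bhc ipf apvo gum upzju emx pgtux ppq ghbq lki uhxj kzwq tgez xolwf
Hunk 4: at line 6 remove [upzju,emx,pgtux] add [mpugl,esdls,prn] -> 16 lines: yxr vbpd bhc ipf apvo gum mpugl esdls prn ppq ghbq lki uhxj kzwq tgez xolwf
Hunk 5: at line 11 remove [uhxj,kzwq] add [nisb] -> 15 lines: yxr vbpd bhc ipf apvo gum mpugl esdls prn ppq ghbq lki nisb tgez xolwf
Final line 6: gum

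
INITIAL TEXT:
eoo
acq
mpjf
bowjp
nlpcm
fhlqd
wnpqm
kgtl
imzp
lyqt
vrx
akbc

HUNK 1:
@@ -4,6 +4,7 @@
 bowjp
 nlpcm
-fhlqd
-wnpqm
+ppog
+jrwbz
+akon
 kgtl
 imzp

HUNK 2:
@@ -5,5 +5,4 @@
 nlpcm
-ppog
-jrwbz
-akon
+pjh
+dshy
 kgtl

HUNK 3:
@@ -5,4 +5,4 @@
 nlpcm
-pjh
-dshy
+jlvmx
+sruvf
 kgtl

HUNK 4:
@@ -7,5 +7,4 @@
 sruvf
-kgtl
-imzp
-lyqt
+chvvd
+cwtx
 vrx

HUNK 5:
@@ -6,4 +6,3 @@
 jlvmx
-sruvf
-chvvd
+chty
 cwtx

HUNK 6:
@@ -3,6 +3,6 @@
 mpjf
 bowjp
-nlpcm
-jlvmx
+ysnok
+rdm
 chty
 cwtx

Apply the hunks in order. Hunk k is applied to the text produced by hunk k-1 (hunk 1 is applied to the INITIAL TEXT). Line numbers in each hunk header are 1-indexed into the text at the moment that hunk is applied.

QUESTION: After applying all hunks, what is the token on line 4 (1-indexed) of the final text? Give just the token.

Hunk 1: at line 4 remove [fhlqd,wnpqm] add [ppog,jrwbz,akon] -> 13 lines: eoo acq mpjf bowjp nlpcm ppog jrwbz akon kgtl imzp lyqt vrx akbc
Hunk 2: at line 5 remove [ppog,jrwbz,akon] add [pjh,dshy] -> 12 lines: eoo acq mpjf bowjp nlpcm pjh dshy kgtl imzp lyqt vrx akbc
Hunk 3: at line 5 remove [pjh,dshy] add [jlvmx,sruvf] -> 12 lines: eoo acq mpjf bowjp nlpcm jlvmx sruvf kgtl imzp lyqt vrx akbc
Hunk 4: at line 7 remove [kgtl,imzp,lyqt] add [chvvd,cwtx] -> 11 lines: eoo acq mpjf bowjp nlpcm jlvmx sruvf chvvd cwtx vrx akbc
Hunk 5: at line 6 remove [sruvf,chvvd] add [chty] -> 10 lines: eoo acq mpjf bowjp nlpcm jlvmx chty cwtx vrx akbc
Hunk 6: at line 3 remove [nlpcm,jlvmx] add [ysnok,rdm] -> 10 lines: eoo acq mpjf bowjp ysnok rdm chty cwtx vrx akbc
Final line 4: bowjp

Answer: bowjp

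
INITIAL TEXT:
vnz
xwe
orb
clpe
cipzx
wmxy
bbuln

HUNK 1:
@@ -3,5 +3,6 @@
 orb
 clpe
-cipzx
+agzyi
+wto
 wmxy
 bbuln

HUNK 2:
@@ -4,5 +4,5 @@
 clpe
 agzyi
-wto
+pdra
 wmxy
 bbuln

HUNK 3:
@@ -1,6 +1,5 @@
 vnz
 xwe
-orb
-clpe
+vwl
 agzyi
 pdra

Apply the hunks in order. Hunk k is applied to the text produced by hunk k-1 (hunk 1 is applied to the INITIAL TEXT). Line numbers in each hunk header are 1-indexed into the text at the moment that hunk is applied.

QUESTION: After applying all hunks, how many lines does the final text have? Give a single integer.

Hunk 1: at line 3 remove [cipzx] add [agzyi,wto] -> 8 lines: vnz xwe orb clpe agzyi wto wmxy bbuln
Hunk 2: at line 4 remove [wto] add [pdra] -> 8 lines: vnz xwe orb clpe agzyi pdra wmxy bbuln
Hunk 3: at line 1 remove [orb,clpe] add [vwl] -> 7 lines: vnz xwe vwl agzyi pdra wmxy bbuln
Final line count: 7

Answer: 7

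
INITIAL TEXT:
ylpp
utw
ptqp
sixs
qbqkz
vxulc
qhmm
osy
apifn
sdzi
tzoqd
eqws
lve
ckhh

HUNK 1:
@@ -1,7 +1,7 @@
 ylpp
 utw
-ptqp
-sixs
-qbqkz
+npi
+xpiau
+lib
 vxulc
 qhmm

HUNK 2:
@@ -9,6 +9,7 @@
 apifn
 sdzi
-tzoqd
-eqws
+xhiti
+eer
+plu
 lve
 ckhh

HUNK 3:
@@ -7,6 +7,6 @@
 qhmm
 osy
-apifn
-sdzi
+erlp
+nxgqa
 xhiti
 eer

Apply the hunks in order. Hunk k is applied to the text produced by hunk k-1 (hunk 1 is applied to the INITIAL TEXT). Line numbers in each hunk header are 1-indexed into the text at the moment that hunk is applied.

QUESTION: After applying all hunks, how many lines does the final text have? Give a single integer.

Hunk 1: at line 1 remove [ptqp,sixs,qbqkz] add [npi,xpiau,lib] -> 14 lines: ylpp utw npi xpiau lib vxulc qhmm osy apifn sdzi tzoqd eqws lve ckhh
Hunk 2: at line 9 remove [tzoqd,eqws] add [xhiti,eer,plu] -> 15 lines: ylpp utw npi xpiau lib vxulc qhmm osy apifn sdzi xhiti eer plu lve ckhh
Hunk 3: at line 7 remove [apifn,sdzi] add [erlp,nxgqa] -> 15 lines: ylpp utw npi xpiau lib vxulc qhmm osy erlp nxgqa xhiti eer plu lve ckhh
Final line count: 15

Answer: 15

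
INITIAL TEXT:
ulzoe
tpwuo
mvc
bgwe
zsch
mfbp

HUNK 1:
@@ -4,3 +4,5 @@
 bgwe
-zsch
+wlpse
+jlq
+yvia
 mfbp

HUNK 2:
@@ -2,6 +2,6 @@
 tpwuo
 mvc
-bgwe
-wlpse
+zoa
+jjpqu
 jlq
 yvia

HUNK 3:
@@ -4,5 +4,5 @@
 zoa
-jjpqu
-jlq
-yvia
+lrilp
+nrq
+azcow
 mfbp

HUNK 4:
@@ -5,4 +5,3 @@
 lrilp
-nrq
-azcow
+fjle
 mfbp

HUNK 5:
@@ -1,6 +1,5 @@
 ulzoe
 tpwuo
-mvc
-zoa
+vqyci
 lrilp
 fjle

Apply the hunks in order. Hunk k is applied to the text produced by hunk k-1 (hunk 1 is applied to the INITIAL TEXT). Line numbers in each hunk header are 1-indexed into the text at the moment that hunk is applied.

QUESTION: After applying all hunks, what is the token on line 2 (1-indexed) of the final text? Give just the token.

Answer: tpwuo

Derivation:
Hunk 1: at line 4 remove [zsch] add [wlpse,jlq,yvia] -> 8 lines: ulzoe tpwuo mvc bgwe wlpse jlq yvia mfbp
Hunk 2: at line 2 remove [bgwe,wlpse] add [zoa,jjpqu] -> 8 lines: ulzoe tpwuo mvc zoa jjpqu jlq yvia mfbp
Hunk 3: at line 4 remove [jjpqu,jlq,yvia] add [lrilp,nrq,azcow] -> 8 lines: ulzoe tpwuo mvc zoa lrilp nrq azcow mfbp
Hunk 4: at line 5 remove [nrq,azcow] add [fjle] -> 7 lines: ulzoe tpwuo mvc zoa lrilp fjle mfbp
Hunk 5: at line 1 remove [mvc,zoa] add [vqyci] -> 6 lines: ulzoe tpwuo vqyci lrilp fjle mfbp
Final line 2: tpwuo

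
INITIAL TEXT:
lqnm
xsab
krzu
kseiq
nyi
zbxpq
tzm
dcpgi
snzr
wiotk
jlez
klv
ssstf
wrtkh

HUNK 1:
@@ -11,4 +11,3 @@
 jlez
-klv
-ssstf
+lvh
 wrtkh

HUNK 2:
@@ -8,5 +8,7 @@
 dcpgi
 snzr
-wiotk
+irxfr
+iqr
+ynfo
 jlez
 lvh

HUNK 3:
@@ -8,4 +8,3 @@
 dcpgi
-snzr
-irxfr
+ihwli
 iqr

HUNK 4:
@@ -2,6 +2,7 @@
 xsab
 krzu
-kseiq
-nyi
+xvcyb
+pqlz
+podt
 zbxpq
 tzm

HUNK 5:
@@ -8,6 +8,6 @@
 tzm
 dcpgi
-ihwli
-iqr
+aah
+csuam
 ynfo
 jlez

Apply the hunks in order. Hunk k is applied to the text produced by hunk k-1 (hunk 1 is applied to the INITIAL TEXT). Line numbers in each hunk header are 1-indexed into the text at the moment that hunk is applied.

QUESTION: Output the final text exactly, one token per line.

Hunk 1: at line 11 remove [klv,ssstf] add [lvh] -> 13 lines: lqnm xsab krzu kseiq nyi zbxpq tzm dcpgi snzr wiotk jlez lvh wrtkh
Hunk 2: at line 8 remove [wiotk] add [irxfr,iqr,ynfo] -> 15 lines: lqnm xsab krzu kseiq nyi zbxpq tzm dcpgi snzr irxfr iqr ynfo jlez lvh wrtkh
Hunk 3: at line 8 remove [snzr,irxfr] add [ihwli] -> 14 lines: lqnm xsab krzu kseiq nyi zbxpq tzm dcpgi ihwli iqr ynfo jlez lvh wrtkh
Hunk 4: at line 2 remove [kseiq,nyi] add [xvcyb,pqlz,podt] -> 15 lines: lqnm xsab krzu xvcyb pqlz podt zbxpq tzm dcpgi ihwli iqr ynfo jlez lvh wrtkh
Hunk 5: at line 8 remove [ihwli,iqr] add [aah,csuam] -> 15 lines: lqnm xsab krzu xvcyb pqlz podt zbxpq tzm dcpgi aah csuam ynfo jlez lvh wrtkh

Answer: lqnm
xsab
krzu
xvcyb
pqlz
podt
zbxpq
tzm
dcpgi
aah
csuam
ynfo
jlez
lvh
wrtkh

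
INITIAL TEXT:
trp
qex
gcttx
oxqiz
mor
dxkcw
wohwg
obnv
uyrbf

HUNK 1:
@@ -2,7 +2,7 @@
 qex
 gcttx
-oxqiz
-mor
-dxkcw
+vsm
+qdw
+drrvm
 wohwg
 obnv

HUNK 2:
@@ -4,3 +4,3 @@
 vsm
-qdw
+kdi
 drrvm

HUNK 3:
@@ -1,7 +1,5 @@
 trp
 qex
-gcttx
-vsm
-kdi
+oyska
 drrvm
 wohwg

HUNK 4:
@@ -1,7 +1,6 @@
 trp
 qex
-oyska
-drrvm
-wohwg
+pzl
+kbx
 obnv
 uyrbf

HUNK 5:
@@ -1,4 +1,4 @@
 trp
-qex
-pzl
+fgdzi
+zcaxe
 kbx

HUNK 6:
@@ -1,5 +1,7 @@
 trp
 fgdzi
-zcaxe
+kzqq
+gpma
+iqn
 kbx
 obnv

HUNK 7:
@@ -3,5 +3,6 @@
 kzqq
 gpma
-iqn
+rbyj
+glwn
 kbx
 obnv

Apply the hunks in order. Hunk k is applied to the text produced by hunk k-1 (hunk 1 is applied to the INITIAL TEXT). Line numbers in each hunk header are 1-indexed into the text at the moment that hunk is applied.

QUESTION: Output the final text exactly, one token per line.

Answer: trp
fgdzi
kzqq
gpma
rbyj
glwn
kbx
obnv
uyrbf

Derivation:
Hunk 1: at line 2 remove [oxqiz,mor,dxkcw] add [vsm,qdw,drrvm] -> 9 lines: trp qex gcttx vsm qdw drrvm wohwg obnv uyrbf
Hunk 2: at line 4 remove [qdw] add [kdi] -> 9 lines: trp qex gcttx vsm kdi drrvm wohwg obnv uyrbf
Hunk 3: at line 1 remove [gcttx,vsm,kdi] add [oyska] -> 7 lines: trp qex oyska drrvm wohwg obnv uyrbf
Hunk 4: at line 1 remove [oyska,drrvm,wohwg] add [pzl,kbx] -> 6 lines: trp qex pzl kbx obnv uyrbf
Hunk 5: at line 1 remove [qex,pzl] add [fgdzi,zcaxe] -> 6 lines: trp fgdzi zcaxe kbx obnv uyrbf
Hunk 6: at line 1 remove [zcaxe] add [kzqq,gpma,iqn] -> 8 lines: trp fgdzi kzqq gpma iqn kbx obnv uyrbf
Hunk 7: at line 3 remove [iqn] add [rbyj,glwn] -> 9 lines: trp fgdzi kzqq gpma rbyj glwn kbx obnv uyrbf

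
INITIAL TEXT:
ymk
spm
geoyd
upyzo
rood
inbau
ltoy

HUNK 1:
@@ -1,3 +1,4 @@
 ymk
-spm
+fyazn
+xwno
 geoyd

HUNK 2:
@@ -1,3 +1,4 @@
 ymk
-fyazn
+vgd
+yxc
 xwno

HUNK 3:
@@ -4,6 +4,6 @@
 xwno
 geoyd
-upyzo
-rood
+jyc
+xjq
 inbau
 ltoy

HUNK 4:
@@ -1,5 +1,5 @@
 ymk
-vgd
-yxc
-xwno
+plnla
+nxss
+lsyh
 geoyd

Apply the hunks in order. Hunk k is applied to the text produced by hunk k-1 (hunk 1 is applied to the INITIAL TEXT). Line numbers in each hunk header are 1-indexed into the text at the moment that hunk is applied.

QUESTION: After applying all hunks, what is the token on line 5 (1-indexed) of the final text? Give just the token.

Hunk 1: at line 1 remove [spm] add [fyazn,xwno] -> 8 lines: ymk fyazn xwno geoyd upyzo rood inbau ltoy
Hunk 2: at line 1 remove [fyazn] add [vgd,yxc] -> 9 lines: ymk vgd yxc xwno geoyd upyzo rood inbau ltoy
Hunk 3: at line 4 remove [upyzo,rood] add [jyc,xjq] -> 9 lines: ymk vgd yxc xwno geoyd jyc xjq inbau ltoy
Hunk 4: at line 1 remove [vgd,yxc,xwno] add [plnla,nxss,lsyh] -> 9 lines: ymk plnla nxss lsyh geoyd jyc xjq inbau ltoy
Final line 5: geoyd

Answer: geoyd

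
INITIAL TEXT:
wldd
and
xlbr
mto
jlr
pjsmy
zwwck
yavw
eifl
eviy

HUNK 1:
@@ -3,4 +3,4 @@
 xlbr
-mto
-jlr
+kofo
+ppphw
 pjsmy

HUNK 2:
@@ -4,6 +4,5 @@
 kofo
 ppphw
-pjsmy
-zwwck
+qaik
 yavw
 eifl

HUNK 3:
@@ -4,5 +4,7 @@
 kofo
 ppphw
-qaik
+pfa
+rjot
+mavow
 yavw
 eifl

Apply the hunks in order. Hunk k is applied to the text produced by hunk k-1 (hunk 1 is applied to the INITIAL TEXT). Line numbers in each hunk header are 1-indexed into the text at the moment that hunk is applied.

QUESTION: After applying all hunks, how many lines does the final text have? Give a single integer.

Hunk 1: at line 3 remove [mto,jlr] add [kofo,ppphw] -> 10 lines: wldd and xlbr kofo ppphw pjsmy zwwck yavw eifl eviy
Hunk 2: at line 4 remove [pjsmy,zwwck] add [qaik] -> 9 lines: wldd and xlbr kofo ppphw qaik yavw eifl eviy
Hunk 3: at line 4 remove [qaik] add [pfa,rjot,mavow] -> 11 lines: wldd and xlbr kofo ppphw pfa rjot mavow yavw eifl eviy
Final line count: 11

Answer: 11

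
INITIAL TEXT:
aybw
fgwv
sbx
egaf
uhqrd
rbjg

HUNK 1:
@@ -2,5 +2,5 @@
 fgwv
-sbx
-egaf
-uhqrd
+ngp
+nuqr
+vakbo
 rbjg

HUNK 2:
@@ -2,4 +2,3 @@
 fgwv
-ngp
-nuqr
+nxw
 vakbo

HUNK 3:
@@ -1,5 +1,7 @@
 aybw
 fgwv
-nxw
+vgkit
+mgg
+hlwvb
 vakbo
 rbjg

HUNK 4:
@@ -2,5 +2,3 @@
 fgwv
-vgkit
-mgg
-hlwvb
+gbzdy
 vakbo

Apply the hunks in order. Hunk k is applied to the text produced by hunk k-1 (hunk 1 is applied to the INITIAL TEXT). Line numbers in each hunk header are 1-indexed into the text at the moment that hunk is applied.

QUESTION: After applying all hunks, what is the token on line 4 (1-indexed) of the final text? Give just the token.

Answer: vakbo

Derivation:
Hunk 1: at line 2 remove [sbx,egaf,uhqrd] add [ngp,nuqr,vakbo] -> 6 lines: aybw fgwv ngp nuqr vakbo rbjg
Hunk 2: at line 2 remove [ngp,nuqr] add [nxw] -> 5 lines: aybw fgwv nxw vakbo rbjg
Hunk 3: at line 1 remove [nxw] add [vgkit,mgg,hlwvb] -> 7 lines: aybw fgwv vgkit mgg hlwvb vakbo rbjg
Hunk 4: at line 2 remove [vgkit,mgg,hlwvb] add [gbzdy] -> 5 lines: aybw fgwv gbzdy vakbo rbjg
Final line 4: vakbo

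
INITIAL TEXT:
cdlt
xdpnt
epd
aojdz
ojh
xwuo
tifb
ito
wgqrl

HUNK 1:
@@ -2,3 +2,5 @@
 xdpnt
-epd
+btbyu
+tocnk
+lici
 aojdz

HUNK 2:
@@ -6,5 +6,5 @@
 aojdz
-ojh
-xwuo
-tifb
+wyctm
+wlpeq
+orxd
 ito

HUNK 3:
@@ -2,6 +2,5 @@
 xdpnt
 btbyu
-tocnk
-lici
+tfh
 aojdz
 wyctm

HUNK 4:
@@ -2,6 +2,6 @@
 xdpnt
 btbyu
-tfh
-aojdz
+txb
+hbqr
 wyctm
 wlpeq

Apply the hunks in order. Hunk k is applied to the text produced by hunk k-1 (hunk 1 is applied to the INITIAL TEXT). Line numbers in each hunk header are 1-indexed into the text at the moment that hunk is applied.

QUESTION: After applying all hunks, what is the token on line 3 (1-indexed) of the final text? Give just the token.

Answer: btbyu

Derivation:
Hunk 1: at line 2 remove [epd] add [btbyu,tocnk,lici] -> 11 lines: cdlt xdpnt btbyu tocnk lici aojdz ojh xwuo tifb ito wgqrl
Hunk 2: at line 6 remove [ojh,xwuo,tifb] add [wyctm,wlpeq,orxd] -> 11 lines: cdlt xdpnt btbyu tocnk lici aojdz wyctm wlpeq orxd ito wgqrl
Hunk 3: at line 2 remove [tocnk,lici] add [tfh] -> 10 lines: cdlt xdpnt btbyu tfh aojdz wyctm wlpeq orxd ito wgqrl
Hunk 4: at line 2 remove [tfh,aojdz] add [txb,hbqr] -> 10 lines: cdlt xdpnt btbyu txb hbqr wyctm wlpeq orxd ito wgqrl
Final line 3: btbyu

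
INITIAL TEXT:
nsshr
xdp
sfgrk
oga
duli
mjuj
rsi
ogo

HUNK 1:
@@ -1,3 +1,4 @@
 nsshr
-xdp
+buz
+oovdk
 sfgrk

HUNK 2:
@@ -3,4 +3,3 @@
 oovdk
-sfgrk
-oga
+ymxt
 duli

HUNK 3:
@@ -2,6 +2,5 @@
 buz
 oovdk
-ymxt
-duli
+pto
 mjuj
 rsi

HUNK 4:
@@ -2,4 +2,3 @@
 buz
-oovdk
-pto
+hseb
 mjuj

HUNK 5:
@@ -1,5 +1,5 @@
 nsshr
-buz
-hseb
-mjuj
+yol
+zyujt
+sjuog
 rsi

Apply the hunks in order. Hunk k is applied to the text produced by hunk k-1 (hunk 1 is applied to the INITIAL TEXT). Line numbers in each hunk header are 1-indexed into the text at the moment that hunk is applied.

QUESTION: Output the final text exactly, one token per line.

Answer: nsshr
yol
zyujt
sjuog
rsi
ogo

Derivation:
Hunk 1: at line 1 remove [xdp] add [buz,oovdk] -> 9 lines: nsshr buz oovdk sfgrk oga duli mjuj rsi ogo
Hunk 2: at line 3 remove [sfgrk,oga] add [ymxt] -> 8 lines: nsshr buz oovdk ymxt duli mjuj rsi ogo
Hunk 3: at line 2 remove [ymxt,duli] add [pto] -> 7 lines: nsshr buz oovdk pto mjuj rsi ogo
Hunk 4: at line 2 remove [oovdk,pto] add [hseb] -> 6 lines: nsshr buz hseb mjuj rsi ogo
Hunk 5: at line 1 remove [buz,hseb,mjuj] add [yol,zyujt,sjuog] -> 6 lines: nsshr yol zyujt sjuog rsi ogo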